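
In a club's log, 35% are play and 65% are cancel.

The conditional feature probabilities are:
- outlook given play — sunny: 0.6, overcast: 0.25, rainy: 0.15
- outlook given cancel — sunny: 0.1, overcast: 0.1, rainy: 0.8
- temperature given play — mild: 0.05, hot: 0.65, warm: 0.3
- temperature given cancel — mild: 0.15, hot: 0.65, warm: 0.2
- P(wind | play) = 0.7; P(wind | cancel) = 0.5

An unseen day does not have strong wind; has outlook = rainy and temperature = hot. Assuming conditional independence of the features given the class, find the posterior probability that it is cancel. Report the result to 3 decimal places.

0.943

play: 0.35 × 0.15 × 0.65 × (1−0.7) = 0.0102375
cancel: 0.65 × 0.8 × 0.65 × (1−0.5) = 0.169
P(cancel | x) = 0.169 / 0.1792375 ≈ 0.943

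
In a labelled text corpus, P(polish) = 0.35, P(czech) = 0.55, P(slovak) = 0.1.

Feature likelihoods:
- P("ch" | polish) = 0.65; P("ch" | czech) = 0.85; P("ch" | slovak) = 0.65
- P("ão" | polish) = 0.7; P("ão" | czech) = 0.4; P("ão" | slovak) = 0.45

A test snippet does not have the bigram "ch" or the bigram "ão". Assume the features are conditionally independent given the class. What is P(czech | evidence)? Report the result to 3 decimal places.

0.469

polish: 0.35 × (1−0.65) × (1−0.7) = 0.03675
czech: 0.55 × (1−0.85) × (1−0.4) = 0.0495
slovak: 0.1 × (1−0.65) × (1−0.45) = 0.01925
P(czech | x) = 0.0495 / 0.1055 ≈ 0.469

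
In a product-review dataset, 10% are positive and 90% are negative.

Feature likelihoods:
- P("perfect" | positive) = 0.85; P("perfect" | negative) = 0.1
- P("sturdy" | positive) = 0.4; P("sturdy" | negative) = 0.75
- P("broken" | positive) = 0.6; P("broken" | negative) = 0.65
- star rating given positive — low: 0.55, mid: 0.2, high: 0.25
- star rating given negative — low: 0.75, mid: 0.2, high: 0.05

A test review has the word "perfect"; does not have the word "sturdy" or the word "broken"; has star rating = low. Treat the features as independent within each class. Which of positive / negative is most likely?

positive

positive: 0.1 × 0.85 × (1−0.4) × (1−0.6) × 0.55 = 0.01122
negative: 0.9 × 0.1 × (1−0.75) × (1−0.65) × 0.75 = 0.00590625
Highest score → positive.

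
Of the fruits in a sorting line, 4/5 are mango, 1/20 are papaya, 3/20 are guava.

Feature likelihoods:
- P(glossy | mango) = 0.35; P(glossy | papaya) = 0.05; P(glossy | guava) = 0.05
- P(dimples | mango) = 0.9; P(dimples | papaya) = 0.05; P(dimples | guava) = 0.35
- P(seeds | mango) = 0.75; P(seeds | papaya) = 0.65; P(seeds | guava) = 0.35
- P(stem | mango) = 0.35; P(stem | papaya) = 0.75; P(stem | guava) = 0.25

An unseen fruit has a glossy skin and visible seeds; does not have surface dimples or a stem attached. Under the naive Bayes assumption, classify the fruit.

mango: 0.8 × 0.35 × (1−0.9) × 0.75 × (1−0.35) = 0.01365
papaya: 0.05 × 0.05 × (1−0.05) × 0.65 × (1−0.75) = 0.0003859375
guava: 0.15 × 0.05 × (1−0.35) × 0.35 × (1−0.25) = 0.0012796875
Highest score → mango.

mango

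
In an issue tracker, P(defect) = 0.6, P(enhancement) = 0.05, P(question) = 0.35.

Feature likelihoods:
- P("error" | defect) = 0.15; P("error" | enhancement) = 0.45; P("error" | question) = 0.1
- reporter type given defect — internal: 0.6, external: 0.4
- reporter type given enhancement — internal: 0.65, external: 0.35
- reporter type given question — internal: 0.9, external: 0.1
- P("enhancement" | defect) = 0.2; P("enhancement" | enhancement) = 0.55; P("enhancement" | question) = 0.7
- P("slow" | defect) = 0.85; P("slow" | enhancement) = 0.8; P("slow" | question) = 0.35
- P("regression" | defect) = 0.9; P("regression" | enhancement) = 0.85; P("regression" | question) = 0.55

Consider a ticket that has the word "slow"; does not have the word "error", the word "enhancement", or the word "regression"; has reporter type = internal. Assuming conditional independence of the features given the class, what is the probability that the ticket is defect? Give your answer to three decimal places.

defect: 0.6 × (1−0.15) × 0.6 × (1−0.2) × 0.85 × (1−0.9) = 0.020808
enhancement: 0.05 × (1−0.45) × 0.65 × (1−0.55) × 0.8 × (1−0.85) = 0.00096525
question: 0.35 × (1−0.1) × 0.9 × (1−0.7) × 0.35 × (1−0.55) = 0.013395375
P(defect | x) = 0.020808 / 0.035168625 ≈ 0.592

0.592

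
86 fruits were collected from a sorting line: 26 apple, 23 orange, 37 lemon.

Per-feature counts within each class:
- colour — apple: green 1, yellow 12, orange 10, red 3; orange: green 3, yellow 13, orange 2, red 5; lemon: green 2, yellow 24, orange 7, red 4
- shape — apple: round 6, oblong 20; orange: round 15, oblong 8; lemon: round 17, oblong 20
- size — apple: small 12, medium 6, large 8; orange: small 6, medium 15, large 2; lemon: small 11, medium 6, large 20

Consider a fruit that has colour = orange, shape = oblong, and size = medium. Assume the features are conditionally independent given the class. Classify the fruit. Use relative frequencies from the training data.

apple: (26/86) × (10/26) × (20/26) × (6/26) ≈ 0.0206413
orange: (23/86) × (2/23) × (8/23) × (15/23) ≈ 0.00527542
lemon: (37/86) × (7/37) × (20/37) × (6/37) ≈ 0.00713473
Highest score → apple.

apple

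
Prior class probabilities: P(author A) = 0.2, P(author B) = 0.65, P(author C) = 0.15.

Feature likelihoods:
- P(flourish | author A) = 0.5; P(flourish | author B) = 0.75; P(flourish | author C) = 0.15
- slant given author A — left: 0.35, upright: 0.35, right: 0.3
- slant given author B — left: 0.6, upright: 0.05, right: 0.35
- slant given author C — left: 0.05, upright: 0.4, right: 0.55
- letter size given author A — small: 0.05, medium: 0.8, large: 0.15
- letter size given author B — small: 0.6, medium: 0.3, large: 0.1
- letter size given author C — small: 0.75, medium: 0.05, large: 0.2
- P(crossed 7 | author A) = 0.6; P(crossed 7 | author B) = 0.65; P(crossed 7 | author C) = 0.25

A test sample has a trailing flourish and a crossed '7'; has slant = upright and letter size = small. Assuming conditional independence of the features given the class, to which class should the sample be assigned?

author A: 0.2 × 0.5 × 0.35 × 0.05 × 0.6 = 0.00105
author B: 0.65 × 0.75 × 0.05 × 0.6 × 0.65 = 0.00950625
author C: 0.15 × 0.15 × 0.4 × 0.75 × 0.25 = 0.0016875
Highest score → author B.

author B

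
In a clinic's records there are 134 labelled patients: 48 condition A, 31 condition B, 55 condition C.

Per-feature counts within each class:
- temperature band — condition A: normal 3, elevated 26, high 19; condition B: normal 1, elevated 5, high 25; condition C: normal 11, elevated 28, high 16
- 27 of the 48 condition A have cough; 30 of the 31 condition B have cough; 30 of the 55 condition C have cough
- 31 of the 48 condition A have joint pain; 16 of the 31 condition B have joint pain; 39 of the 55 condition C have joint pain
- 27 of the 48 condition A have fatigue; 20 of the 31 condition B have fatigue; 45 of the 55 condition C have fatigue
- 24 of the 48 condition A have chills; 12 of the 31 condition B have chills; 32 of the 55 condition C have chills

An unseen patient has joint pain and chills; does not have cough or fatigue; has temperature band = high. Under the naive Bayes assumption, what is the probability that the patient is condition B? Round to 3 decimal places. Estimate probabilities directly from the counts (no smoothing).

condition A: (48/134) × (19/48) × (21/48) × (31/48) × (21/48) × (24/48) ≈ 0.00876386
condition B: (31/134) × (25/31) × (1/31) × (16/31) × (11/31) × (12/31) ≈ 0.00042666
condition C: (55/134) × (16/55) × (25/55) × (39/55) × (10/55) × (32/55) ≈ 0.00407117
P(condition B | x) = 0.00042666 / 0.01326169 ≈ 0.032

0.032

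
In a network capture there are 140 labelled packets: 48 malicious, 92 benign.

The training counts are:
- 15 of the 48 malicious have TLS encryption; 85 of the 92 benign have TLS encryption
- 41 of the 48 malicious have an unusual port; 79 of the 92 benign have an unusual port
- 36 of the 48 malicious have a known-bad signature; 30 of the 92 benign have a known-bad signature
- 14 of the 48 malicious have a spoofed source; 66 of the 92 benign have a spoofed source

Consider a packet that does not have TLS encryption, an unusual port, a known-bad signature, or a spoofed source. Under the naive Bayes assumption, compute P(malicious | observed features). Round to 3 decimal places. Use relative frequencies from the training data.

malicious: (48/140) × (33/48) × (7/48) × (12/48) × (34/48) ≈ 0.00608724
benign: (92/140) × (7/92) × (13/92) × (62/92) × (26/92) ≈ 0.0013456
P(malicious | x) = 0.00608724 / 0.00743284 ≈ 0.819

0.819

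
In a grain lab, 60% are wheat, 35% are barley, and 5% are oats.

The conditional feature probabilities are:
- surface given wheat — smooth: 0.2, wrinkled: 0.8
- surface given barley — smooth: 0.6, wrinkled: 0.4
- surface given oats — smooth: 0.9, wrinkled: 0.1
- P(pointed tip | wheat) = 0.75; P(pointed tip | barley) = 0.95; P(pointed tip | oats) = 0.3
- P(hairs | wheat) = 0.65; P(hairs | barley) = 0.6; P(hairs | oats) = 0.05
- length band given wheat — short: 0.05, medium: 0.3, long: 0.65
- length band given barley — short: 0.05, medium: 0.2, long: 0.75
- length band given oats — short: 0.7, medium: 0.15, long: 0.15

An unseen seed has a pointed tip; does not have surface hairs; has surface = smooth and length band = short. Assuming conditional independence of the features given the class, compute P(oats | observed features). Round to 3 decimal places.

wheat: 0.6 × 0.2 × 0.75 × (1−0.65) × 0.05 = 0.001575
barley: 0.35 × 0.6 × 0.95 × (1−0.6) × 0.05 = 0.00399
oats: 0.05 × 0.9 × 0.3 × (1−0.05) × 0.7 = 0.0089775
P(oats | x) = 0.0089775 / 0.0145425 ≈ 0.617

0.617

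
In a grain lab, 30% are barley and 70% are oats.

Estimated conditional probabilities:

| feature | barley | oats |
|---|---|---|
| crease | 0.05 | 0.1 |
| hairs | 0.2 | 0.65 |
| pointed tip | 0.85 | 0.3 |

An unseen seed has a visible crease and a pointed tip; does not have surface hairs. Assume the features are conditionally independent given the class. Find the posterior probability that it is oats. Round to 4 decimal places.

0.4188

barley: 0.3 × 0.05 × (1−0.2) × 0.85 = 0.0102
oats: 0.7 × 0.1 × (1−0.65) × 0.3 = 0.00735
P(oats | x) = 0.00735 / 0.01755 ≈ 0.4188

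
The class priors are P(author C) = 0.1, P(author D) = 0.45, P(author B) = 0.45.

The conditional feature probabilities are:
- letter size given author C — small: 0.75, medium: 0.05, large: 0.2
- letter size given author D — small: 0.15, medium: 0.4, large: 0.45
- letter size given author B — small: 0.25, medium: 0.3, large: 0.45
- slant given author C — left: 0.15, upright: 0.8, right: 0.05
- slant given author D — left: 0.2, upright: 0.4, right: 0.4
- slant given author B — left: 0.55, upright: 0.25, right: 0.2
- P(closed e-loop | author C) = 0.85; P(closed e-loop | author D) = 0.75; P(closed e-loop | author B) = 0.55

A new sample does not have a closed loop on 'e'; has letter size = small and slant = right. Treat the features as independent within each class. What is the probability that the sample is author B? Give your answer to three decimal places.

author C: 0.1 × 0.75 × 0.05 × (1−0.85) = 0.0005625
author D: 0.45 × 0.15 × 0.4 × (1−0.75) = 0.00675
author B: 0.45 × 0.25 × 0.2 × (1−0.55) = 0.010125
P(author B | x) = 0.010125 / 0.0174375 ≈ 0.581

0.581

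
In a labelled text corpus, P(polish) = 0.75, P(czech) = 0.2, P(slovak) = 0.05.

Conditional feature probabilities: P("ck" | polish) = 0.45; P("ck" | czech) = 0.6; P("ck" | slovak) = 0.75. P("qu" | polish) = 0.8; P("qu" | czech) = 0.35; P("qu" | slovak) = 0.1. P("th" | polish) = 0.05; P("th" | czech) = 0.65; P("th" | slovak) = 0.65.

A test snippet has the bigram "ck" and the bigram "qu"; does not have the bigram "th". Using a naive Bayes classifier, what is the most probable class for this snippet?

polish

polish: 0.75 × 0.45 × 0.8 × (1−0.05) = 0.2565
czech: 0.2 × 0.6 × 0.35 × (1−0.65) = 0.0147
slovak: 0.05 × 0.75 × 0.1 × (1−0.65) = 0.0013125
Highest score → polish.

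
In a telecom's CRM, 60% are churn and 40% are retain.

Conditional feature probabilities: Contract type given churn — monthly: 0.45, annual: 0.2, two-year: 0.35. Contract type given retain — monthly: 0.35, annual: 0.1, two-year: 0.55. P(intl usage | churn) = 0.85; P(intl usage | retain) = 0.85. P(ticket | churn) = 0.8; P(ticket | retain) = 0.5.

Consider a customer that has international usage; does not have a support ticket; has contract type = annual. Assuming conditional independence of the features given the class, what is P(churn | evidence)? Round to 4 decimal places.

0.5455

churn: 0.6 × 0.2 × 0.85 × (1−0.8) = 0.0204
retain: 0.4 × 0.1 × 0.85 × (1−0.5) = 0.017
P(churn | x) = 0.0204 / 0.0374 ≈ 0.5455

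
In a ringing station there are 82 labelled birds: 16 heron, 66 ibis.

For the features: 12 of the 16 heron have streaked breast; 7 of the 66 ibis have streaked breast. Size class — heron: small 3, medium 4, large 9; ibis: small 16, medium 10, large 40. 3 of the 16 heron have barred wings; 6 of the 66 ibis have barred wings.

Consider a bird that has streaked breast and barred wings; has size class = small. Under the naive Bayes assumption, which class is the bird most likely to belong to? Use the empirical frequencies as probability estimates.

heron: (16/82) × (12/16) × (3/16) × (3/16) ≈ 0.00514482
ibis: (66/82) × (7/66) × (16/66) × (6/66) ≈ 0.00188134
Highest score → heron.

heron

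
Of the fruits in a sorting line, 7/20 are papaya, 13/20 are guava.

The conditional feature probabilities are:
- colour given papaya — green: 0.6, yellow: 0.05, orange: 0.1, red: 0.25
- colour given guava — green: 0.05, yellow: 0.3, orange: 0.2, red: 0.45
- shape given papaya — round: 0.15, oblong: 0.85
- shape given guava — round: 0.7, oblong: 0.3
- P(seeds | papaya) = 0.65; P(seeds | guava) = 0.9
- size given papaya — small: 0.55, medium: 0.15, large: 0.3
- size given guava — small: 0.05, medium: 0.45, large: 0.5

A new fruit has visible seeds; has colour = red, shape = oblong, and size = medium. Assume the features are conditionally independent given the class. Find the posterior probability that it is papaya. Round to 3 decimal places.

0.169

papaya: 0.35 × 0.25 × 0.85 × 0.65 × 0.15 = 0.0072515625
guava: 0.65 × 0.45 × 0.3 × 0.9 × 0.45 = 0.03553875
P(papaya | x) = 0.0072515625 / 0.0427903125 ≈ 0.169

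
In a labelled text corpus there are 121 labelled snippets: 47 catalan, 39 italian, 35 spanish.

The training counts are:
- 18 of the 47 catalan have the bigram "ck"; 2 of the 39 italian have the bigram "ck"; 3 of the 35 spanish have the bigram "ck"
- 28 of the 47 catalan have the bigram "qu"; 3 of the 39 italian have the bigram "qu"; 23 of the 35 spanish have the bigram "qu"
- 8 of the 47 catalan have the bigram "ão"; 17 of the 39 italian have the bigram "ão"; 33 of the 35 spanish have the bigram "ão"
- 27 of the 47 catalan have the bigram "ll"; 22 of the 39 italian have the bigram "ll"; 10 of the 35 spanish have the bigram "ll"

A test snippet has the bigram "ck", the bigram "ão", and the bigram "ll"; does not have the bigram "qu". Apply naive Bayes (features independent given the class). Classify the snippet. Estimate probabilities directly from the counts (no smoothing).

catalan

catalan: (47/121) × (18/47) × (19/47) × (8/47) × (27/47) ≈ 0.00588032
italian: (39/121) × (2/39) × (36/39) × (17/39) × (22/39) ≈ 0.00375167
spanish: (35/121) × (3/35) × (12/35) × (33/35) × (10/35) ≈ 0.00228995
Highest score → catalan.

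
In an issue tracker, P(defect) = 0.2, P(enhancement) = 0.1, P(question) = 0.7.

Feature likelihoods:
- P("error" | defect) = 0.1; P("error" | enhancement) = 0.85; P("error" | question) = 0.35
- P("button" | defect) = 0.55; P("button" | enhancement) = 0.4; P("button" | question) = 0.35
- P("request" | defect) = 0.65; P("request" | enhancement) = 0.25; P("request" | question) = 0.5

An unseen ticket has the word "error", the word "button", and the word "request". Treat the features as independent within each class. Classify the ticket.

question

defect: 0.2 × 0.1 × 0.55 × 0.65 = 0.00715
enhancement: 0.1 × 0.85 × 0.4 × 0.25 = 0.0085
question: 0.7 × 0.35 × 0.35 × 0.5 = 0.042875
Highest score → question.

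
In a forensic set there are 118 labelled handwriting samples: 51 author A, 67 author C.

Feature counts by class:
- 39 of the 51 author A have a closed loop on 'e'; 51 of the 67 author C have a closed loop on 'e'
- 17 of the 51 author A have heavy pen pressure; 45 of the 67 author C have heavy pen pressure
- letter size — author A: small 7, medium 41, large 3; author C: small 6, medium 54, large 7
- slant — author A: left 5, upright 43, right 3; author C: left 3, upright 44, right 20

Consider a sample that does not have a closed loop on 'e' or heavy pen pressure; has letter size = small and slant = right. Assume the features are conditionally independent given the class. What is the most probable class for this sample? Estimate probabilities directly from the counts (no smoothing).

author C

author A: (51/118) × (12/51) × (34/51) × (7/51) × (3/51) ≈ 0.000547377
author C: (67/118) × (16/67) × (22/67) × (6/67) × (20/67) ≈ 0.00119019
Highest score → author C.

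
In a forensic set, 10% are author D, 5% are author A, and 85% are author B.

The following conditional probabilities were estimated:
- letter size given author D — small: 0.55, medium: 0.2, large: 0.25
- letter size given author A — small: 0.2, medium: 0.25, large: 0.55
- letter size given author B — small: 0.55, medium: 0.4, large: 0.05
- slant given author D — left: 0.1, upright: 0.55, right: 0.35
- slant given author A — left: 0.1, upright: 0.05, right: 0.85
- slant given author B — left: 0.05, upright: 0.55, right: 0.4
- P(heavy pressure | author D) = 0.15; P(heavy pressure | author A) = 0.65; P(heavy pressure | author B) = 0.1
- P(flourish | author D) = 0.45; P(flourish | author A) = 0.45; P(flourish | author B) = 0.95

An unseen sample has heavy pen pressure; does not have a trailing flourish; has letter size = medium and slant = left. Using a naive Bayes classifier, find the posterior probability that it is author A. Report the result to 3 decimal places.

author D: 0.1 × 0.2 × 0.1 × 0.15 × (1−0.45) = 0.000165
author A: 0.05 × 0.25 × 0.1 × 0.65 × (1−0.45) = 0.000446875
author B: 0.85 × 0.4 × 0.05 × 0.1 × (1−0.95) = 0.000085
P(author A | x) = 0.000446875 / 0.000696875 ≈ 0.641

0.641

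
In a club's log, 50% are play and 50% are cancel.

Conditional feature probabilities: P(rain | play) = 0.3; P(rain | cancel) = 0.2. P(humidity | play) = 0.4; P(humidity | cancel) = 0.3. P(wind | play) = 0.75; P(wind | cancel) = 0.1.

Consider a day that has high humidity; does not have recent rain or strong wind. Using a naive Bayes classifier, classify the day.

cancel

play: 0.5 × (1−0.3) × 0.4 × (1−0.75) = 0.035
cancel: 0.5 × (1−0.2) × 0.3 × (1−0.1) = 0.108
Highest score → cancel.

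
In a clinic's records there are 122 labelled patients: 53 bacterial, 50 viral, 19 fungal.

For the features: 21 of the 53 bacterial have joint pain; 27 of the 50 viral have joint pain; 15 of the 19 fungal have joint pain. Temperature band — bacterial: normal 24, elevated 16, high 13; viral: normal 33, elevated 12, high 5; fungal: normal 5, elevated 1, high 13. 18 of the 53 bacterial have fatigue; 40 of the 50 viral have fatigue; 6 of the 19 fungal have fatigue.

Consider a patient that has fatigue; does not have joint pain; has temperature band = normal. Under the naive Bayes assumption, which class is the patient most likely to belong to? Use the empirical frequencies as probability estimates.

bacterial: (53/122) × (32/53) × (24/53) × (18/53) ≈ 0.0403387
viral: (50/122) × (23/50) × (33/50) × (40/50) ≈ 0.099541
fungal: (19/122) × (4/19) × (5/19) × (6/19) ≈ 0.00272467
Highest score → viral.

viral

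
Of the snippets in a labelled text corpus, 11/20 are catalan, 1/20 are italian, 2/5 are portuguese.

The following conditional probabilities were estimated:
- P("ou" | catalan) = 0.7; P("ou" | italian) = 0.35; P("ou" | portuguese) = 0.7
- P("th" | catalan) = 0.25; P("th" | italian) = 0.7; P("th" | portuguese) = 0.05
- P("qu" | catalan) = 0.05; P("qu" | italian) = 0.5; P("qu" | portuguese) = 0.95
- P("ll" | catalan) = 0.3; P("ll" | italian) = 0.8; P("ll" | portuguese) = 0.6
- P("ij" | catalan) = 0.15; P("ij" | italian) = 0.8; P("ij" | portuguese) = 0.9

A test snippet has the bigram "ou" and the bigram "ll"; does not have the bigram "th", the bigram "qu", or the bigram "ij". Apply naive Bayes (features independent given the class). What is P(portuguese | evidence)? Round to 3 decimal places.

catalan: 0.55 × 0.7 × (1−0.25) × (1−0.05) × 0.3 × (1−0.15) = 0.0699496875
italian: 0.05 × 0.35 × (1−0.7) × (1−0.5) × 0.8 × (1−0.8) = 0.00042
portuguese: 0.4 × 0.7 × (1−0.05) × (1−0.95) × 0.6 × (1−0.9) = 0.000798
P(portuguese | x) = 0.000798 / 0.0711676875 ≈ 0.011

0.011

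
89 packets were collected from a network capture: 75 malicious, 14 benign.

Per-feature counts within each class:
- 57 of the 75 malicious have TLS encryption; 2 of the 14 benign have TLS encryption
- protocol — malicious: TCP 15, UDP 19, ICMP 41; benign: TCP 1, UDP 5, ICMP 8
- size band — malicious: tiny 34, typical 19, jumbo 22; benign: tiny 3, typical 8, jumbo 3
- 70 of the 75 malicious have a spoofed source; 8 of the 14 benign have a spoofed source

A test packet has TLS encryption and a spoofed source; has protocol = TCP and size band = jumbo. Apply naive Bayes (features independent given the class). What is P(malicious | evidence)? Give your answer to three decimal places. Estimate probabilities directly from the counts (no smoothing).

0.994

malicious: (75/89) × (57/75) × (15/75) × (22/75) × (70/75) ≈ 0.0350682
benign: (14/89) × (2/14) × (1/14) × (3/14) × (8/14) ≈ 0.000196547
P(malicious | x) = 0.0350682 / 0.035264747 ≈ 0.994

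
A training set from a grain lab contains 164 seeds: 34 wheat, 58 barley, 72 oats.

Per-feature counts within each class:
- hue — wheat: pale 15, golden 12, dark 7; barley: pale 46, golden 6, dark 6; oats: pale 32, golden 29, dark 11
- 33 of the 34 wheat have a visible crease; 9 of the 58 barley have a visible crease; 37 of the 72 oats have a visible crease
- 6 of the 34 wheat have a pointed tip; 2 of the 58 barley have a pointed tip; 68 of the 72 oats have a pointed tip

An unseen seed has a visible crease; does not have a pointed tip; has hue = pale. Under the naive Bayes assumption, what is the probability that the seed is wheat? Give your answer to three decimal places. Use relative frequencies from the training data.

wheat: (34/164) × (15/34) × (33/34) × (28/34) ≈ 0.0731074
barley: (58/164) × (46/58) × (9/58) × (56/58) ≈ 0.0420231
oats: (72/164) × (32/72) × (37/72) × (4/72) ≈ 0.00557061
P(wheat | x) = 0.0731074 / 0.12070111 ≈ 0.606

0.606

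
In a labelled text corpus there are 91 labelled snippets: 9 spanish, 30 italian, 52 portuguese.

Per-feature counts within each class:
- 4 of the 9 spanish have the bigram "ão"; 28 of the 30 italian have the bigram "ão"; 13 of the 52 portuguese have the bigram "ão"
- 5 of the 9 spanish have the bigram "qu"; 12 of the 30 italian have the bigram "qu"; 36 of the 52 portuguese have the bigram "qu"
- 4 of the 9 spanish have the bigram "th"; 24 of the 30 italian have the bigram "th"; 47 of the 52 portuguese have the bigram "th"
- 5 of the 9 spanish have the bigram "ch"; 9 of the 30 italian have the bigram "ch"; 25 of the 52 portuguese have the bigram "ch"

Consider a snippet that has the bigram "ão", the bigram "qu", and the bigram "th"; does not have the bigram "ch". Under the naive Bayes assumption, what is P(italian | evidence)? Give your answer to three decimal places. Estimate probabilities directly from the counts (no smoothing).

spanish: (9/91) × (4/9) × (5/9) × (4/9) × (4/9) ≈ 0.00482371
italian: (30/91) × (28/30) × (12/30) × (24/30) × (21/30) ≈ 0.0689231
portuguese: (52/91) × (13/52) × (36/52) × (47/52) × (27/52) ≈ 0.0464148
P(italian | x) = 0.0689231 / 0.12016161 ≈ 0.574

0.574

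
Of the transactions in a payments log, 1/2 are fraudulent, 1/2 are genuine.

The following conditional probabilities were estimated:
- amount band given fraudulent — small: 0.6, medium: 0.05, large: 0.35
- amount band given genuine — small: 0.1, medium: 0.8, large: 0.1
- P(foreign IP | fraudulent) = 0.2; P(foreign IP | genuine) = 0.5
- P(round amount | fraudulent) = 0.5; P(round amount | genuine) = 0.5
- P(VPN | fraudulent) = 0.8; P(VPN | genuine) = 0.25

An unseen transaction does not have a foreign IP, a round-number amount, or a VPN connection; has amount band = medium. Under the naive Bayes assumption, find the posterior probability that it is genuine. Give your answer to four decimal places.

fraudulent: 0.5 × 0.05 × (1−0.2) × (1−0.5) × (1−0.8) = 0.002
genuine: 0.5 × 0.8 × (1−0.5) × (1−0.5) × (1−0.25) = 0.075
P(genuine | x) = 0.075 / 0.077 ≈ 0.9740

0.9740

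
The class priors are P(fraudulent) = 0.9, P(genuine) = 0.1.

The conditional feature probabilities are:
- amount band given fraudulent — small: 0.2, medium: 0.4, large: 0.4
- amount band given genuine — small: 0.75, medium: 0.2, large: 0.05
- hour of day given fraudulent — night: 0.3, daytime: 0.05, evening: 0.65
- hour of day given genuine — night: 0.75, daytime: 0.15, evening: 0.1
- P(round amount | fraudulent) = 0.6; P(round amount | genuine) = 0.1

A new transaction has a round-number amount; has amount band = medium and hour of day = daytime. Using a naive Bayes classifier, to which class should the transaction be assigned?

fraudulent: 0.9 × 0.4 × 0.05 × 0.6 = 0.0108
genuine: 0.1 × 0.2 × 0.15 × 0.1 = 0.0003
Highest score → fraudulent.

fraudulent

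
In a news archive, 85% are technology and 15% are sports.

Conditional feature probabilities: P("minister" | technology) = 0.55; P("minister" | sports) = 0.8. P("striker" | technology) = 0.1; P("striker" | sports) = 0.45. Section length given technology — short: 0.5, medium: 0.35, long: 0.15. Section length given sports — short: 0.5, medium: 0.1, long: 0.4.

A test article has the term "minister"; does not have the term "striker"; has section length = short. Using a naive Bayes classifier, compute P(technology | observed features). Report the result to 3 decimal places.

0.864

technology: 0.85 × 0.55 × (1−0.1) × 0.5 = 0.210375
sports: 0.15 × 0.8 × (1−0.45) × 0.5 = 0.033
P(technology | x) = 0.210375 / 0.243375 ≈ 0.864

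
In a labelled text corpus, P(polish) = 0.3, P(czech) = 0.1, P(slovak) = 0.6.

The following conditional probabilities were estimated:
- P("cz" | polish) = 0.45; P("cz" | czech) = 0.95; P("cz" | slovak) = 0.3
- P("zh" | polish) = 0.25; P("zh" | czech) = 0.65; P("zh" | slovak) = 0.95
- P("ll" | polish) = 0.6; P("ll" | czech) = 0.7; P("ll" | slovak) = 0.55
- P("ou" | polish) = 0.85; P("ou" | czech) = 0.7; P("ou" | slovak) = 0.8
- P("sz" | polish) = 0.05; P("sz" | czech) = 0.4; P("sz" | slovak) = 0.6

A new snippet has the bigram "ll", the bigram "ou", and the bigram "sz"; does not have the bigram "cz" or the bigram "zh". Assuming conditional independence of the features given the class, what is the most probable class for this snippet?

polish: 0.3 × (1−0.45) × (1−0.25) × 0.6 × 0.85 × 0.05 = 0.003155625
czech: 0.1 × (1−0.95) × (1−0.65) × 0.7 × 0.7 × 0.4 = 0.000343
slovak: 0.6 × (1−0.3) × (1−0.95) × 0.55 × 0.8 × 0.6 = 0.005544
Highest score → slovak.

slovak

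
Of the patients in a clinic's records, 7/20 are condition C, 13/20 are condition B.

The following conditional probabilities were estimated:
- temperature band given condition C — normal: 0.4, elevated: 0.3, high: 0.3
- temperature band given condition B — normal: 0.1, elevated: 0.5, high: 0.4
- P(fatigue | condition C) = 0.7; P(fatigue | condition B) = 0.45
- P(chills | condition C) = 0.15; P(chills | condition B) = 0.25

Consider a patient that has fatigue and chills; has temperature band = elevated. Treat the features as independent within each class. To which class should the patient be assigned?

condition C: 0.35 × 0.3 × 0.7 × 0.15 = 0.011025
condition B: 0.65 × 0.5 × 0.45 × 0.25 = 0.0365625
Highest score → condition B.

condition B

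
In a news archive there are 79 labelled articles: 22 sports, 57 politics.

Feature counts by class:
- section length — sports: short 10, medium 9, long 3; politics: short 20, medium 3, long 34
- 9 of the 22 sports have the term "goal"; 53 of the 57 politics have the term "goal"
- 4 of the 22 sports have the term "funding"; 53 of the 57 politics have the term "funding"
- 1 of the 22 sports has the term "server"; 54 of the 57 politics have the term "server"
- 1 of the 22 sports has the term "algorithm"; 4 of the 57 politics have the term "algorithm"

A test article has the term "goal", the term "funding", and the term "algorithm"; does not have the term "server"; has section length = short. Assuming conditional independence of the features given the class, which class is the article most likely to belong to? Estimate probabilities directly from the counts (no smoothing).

sports: (22/79) × (10/22) × (9/22) × (4/22) × (21/22) × (1/22) ≈ 0.000408511
politics: (57/79) × (20/57) × (53/57) × (53/57) × (3/57) × (4/57) ≈ 0.000808419
Highest score → politics.

politics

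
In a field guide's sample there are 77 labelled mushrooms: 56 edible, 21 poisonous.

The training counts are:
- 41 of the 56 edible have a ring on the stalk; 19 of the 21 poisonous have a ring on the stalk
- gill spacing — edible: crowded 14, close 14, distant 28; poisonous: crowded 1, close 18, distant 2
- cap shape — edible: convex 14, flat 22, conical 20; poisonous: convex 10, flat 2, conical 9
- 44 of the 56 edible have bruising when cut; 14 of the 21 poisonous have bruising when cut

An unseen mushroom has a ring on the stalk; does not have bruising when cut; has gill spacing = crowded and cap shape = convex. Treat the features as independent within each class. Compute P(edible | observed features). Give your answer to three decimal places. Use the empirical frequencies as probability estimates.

0.793

edible: (56/77) × (41/56) × (14/56) × (14/56) × (12/56) ≈ 0.00713126
poisonous: (21/77) × (19/21) × (1/21) × (10/21) × (7/21) ≈ 0.0018651
P(edible | x) = 0.00713126 / 0.00899636 ≈ 0.793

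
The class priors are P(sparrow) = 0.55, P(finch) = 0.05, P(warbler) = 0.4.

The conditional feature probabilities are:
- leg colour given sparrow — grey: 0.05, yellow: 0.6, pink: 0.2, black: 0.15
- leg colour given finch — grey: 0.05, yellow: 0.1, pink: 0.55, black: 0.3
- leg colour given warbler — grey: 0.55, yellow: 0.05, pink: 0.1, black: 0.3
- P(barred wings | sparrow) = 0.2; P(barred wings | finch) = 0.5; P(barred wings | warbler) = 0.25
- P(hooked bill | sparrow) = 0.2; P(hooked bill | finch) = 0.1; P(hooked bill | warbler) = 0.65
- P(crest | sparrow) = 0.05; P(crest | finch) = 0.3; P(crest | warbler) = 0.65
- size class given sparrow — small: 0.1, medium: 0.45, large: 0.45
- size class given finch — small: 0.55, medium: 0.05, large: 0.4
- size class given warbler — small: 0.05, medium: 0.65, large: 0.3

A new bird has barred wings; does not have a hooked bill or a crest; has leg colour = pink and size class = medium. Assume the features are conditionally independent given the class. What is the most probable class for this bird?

sparrow: 0.55 × 0.2 × 0.2 × (1−0.2) × (1−0.05) × 0.45 = 0.007524
finch: 0.05 × 0.55 × 0.5 × (1−0.1) × (1−0.3) × 0.05 = 0.000433125
warbler: 0.4 × 0.1 × 0.25 × (1−0.65) × (1−0.65) × 0.65 = 0.00079625
Highest score → sparrow.

sparrow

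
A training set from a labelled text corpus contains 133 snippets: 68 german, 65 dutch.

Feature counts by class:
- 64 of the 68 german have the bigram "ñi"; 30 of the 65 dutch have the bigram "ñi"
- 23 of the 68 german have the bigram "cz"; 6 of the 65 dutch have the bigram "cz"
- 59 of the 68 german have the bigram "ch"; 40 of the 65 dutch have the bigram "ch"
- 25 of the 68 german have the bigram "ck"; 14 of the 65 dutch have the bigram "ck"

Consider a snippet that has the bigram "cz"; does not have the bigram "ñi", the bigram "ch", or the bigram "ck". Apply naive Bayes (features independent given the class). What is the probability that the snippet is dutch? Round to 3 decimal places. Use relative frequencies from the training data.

german: (68/133) × (4/68) × (23/68) × (9/68) × (43/68) ≈ 0.000851374
dutch: (65/133) × (35/65) × (6/65) × (25/65) × (51/65) ≈ 0.00733057
P(dutch | x) = 0.00733057 / 0.008181944 ≈ 0.896

0.896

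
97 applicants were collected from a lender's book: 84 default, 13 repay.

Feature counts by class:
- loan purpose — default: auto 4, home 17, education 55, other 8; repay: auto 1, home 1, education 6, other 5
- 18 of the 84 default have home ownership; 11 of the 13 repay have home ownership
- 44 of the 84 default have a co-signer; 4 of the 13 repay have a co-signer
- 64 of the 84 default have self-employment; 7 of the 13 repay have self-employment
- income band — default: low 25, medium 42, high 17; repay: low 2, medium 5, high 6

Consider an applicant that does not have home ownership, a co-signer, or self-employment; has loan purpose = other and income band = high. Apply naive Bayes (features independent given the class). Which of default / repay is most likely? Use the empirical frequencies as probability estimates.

default: (84/97) × (8/84) × (66/84) × (40/84) × (20/84) × (17/84) ≈ 0.00148691
repay: (13/97) × (5/13) × (2/13) × (9/13) × (6/13) × (6/13) ≈ 0.0011695
Highest score → default.

default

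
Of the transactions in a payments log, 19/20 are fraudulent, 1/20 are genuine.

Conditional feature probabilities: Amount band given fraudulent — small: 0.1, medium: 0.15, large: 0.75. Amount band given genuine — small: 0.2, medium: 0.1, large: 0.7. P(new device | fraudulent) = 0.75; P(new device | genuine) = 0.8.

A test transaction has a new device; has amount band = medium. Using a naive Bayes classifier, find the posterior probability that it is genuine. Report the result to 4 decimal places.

fraudulent: 0.95 × 0.15 × 0.75 = 0.106875
genuine: 0.05 × 0.1 × 0.8 = 0.004
P(genuine | x) = 0.004 / 0.110875 ≈ 0.0361

0.0361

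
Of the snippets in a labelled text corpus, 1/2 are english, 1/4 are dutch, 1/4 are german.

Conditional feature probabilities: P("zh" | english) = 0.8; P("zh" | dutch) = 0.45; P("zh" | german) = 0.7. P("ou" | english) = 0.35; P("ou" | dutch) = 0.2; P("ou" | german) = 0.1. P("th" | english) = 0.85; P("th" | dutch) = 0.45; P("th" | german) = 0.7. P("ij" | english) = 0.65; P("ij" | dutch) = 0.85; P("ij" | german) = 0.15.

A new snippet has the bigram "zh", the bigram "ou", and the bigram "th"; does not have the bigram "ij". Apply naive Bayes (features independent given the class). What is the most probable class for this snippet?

english: 0.5 × 0.8 × 0.35 × 0.85 × (1−0.65) = 0.04165
dutch: 0.25 × 0.45 × 0.2 × 0.45 × (1−0.85) = 0.00151875
german: 0.25 × 0.7 × 0.1 × 0.7 × (1−0.15) = 0.0104125
Highest score → english.

english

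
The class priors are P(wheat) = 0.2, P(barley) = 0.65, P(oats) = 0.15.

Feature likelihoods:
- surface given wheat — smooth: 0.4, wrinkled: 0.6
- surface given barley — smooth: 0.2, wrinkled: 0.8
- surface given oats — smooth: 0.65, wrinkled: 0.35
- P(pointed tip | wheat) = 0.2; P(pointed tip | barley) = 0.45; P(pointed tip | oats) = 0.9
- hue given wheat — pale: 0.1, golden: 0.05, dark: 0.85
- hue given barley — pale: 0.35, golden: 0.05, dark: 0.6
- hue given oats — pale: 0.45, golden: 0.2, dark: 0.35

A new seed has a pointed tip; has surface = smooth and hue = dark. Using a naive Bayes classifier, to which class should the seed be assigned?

barley

wheat: 0.2 × 0.4 × 0.2 × 0.85 = 0.0136
barley: 0.65 × 0.2 × 0.45 × 0.6 = 0.0351
oats: 0.15 × 0.65 × 0.9 × 0.35 = 0.0307125
Highest score → barley.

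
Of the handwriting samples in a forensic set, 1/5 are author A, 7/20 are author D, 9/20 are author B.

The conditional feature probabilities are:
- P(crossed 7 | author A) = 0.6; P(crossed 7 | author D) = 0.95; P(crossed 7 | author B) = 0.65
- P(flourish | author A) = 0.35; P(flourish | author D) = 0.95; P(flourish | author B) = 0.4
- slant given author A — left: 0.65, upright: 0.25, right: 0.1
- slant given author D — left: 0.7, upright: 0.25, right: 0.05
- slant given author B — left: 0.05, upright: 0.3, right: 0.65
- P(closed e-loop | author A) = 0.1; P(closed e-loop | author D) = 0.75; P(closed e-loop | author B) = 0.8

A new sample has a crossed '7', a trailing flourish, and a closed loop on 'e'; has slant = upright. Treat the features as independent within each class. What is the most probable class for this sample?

author A: 0.2 × 0.6 × 0.35 × 0.25 × 0.1 = 0.00105
author D: 0.35 × 0.95 × 0.95 × 0.25 × 0.75 = 0.0592265625
author B: 0.45 × 0.65 × 0.4 × 0.3 × 0.8 = 0.02808
Highest score → author D.

author D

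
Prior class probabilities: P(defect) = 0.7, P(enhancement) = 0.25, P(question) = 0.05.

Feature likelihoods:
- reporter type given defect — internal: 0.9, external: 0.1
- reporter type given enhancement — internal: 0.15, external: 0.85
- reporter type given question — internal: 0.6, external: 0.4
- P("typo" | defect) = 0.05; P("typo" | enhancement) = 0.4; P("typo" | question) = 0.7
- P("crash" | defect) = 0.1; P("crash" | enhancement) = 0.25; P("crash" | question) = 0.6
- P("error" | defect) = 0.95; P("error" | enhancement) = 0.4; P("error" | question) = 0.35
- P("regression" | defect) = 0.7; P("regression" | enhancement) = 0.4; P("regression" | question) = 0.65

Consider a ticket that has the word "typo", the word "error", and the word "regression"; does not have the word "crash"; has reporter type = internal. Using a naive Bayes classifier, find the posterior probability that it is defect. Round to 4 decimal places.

0.8355

defect: 0.7 × 0.9 × 0.05 × (1−0.1) × 0.95 × 0.7 = 0.01885275
enhancement: 0.25 × 0.15 × 0.4 × (1−0.25) × 0.4 × 0.4 = 0.0018
question: 0.05 × 0.6 × 0.7 × (1−0.6) × 0.35 × 0.65 = 0.001911
P(defect | x) = 0.01885275 / 0.02256375 ≈ 0.8355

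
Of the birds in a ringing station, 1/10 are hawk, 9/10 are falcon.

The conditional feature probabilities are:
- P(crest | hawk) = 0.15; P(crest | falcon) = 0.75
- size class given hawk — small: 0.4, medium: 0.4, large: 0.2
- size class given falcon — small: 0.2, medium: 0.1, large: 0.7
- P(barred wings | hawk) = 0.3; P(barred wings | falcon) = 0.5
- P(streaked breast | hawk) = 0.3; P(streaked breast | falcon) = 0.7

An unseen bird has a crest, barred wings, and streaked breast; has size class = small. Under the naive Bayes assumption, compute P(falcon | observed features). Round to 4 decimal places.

0.9887

hawk: 0.1 × 0.15 × 0.4 × 0.3 × 0.3 = 0.00054
falcon: 0.9 × 0.75 × 0.2 × 0.5 × 0.7 = 0.04725
P(falcon | x) = 0.04725 / 0.04779 ≈ 0.9887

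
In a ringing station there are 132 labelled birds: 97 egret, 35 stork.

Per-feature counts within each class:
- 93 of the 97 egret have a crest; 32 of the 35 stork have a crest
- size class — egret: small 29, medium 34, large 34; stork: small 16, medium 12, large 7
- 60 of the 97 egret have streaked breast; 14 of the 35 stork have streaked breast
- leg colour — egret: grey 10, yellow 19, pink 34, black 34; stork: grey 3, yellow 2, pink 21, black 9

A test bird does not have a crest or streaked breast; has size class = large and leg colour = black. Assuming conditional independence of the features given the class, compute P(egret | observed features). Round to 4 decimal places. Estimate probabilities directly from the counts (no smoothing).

egret: (97/132) × (4/97) × (34/97) × (37/97) × (34/97) ≈ 0.00142014
stork: (35/132) × (3/35) × (7/35) × (21/35) × (9/35) ≈ 0.000701299
P(egret | x) = 0.00142014 / 0.002121439 ≈ 0.6694

0.6694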